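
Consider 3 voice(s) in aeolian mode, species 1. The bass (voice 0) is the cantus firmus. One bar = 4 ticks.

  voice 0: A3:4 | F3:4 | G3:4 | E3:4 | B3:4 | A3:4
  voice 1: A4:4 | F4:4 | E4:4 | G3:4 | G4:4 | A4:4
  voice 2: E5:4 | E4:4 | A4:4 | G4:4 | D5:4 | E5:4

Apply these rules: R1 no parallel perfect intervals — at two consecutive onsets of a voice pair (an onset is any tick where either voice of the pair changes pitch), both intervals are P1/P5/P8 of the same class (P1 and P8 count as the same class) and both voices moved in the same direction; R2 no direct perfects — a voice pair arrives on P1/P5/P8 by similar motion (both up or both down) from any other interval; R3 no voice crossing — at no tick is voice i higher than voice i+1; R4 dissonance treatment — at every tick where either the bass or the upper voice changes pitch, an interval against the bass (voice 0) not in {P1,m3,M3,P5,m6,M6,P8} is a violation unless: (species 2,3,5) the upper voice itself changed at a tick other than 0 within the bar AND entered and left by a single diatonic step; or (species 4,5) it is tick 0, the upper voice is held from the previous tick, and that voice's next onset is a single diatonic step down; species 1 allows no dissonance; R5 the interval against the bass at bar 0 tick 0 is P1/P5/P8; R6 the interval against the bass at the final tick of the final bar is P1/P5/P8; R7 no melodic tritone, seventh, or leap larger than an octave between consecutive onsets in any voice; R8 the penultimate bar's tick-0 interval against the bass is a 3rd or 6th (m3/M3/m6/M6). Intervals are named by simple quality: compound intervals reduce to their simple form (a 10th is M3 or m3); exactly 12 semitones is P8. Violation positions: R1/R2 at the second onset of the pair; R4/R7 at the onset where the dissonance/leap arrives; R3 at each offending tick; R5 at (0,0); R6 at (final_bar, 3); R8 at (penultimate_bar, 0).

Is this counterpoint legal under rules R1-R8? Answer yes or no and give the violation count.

No (10 violations)

bar 0: v0=A3 v1=A4 v2=E5 (P5)
bar 1: v0=F3 v1=F4 v2=E4 (M7)
bar 2: v0=G3 v1=E4 v2=A4 (M2)
bar 3: v0=E3 v1=G3 v2=G4 (m3)
bar 4: v0=B3 v1=G4 v2=D5 (m3)
bar 5: v0=A3 v1=A4 v2=E5 (P5)
  R1 @ bar1.0: A3/A4 P8 -> F3/F4 P8 similar
  R3 @ bar1.0: F4 above E4
  R4 @ bar1.0: F3/E4 M7 untreated
  R3 @ bar1.1: F4 above E4
  R3 @ bar1.2: F4 above E4
  R3 @ bar1.3: F4 above E4
  R4 @ bar2.0: G3/A4 M2 untreated
  R2 @ bar3.0: E4/A4 P4 -> G3/G4 P8 similar
  R2 @ bar4.0: G3/G4 P8 -> G4/D5 P5 similar
  R1 @ bar5.0: G4/D5 P5 -> A4/E5 P5 similar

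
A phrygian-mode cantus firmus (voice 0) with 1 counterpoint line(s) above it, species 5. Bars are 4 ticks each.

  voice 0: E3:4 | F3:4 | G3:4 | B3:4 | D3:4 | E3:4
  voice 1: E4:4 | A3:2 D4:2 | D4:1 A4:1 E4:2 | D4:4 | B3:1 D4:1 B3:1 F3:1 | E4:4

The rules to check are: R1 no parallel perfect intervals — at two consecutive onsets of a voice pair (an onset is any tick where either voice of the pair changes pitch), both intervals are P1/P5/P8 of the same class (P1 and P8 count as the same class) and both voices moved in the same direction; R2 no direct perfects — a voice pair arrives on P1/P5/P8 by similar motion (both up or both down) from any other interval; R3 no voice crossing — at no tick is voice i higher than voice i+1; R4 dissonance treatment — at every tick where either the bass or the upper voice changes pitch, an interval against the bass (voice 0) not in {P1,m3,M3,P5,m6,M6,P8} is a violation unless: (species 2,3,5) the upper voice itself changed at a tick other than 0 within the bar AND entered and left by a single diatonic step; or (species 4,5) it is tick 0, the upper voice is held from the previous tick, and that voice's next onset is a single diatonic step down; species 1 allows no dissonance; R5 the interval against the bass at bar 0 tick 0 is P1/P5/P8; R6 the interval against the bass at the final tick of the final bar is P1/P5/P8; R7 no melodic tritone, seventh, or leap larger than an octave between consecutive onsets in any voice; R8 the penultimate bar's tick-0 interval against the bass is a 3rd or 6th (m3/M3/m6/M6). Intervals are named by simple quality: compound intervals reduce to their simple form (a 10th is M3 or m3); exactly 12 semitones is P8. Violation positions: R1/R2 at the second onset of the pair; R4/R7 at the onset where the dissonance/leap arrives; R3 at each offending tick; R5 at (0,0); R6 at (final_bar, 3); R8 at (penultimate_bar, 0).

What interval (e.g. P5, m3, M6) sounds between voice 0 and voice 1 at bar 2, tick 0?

P5

voice 0=G3 voice 1=D4 -> P5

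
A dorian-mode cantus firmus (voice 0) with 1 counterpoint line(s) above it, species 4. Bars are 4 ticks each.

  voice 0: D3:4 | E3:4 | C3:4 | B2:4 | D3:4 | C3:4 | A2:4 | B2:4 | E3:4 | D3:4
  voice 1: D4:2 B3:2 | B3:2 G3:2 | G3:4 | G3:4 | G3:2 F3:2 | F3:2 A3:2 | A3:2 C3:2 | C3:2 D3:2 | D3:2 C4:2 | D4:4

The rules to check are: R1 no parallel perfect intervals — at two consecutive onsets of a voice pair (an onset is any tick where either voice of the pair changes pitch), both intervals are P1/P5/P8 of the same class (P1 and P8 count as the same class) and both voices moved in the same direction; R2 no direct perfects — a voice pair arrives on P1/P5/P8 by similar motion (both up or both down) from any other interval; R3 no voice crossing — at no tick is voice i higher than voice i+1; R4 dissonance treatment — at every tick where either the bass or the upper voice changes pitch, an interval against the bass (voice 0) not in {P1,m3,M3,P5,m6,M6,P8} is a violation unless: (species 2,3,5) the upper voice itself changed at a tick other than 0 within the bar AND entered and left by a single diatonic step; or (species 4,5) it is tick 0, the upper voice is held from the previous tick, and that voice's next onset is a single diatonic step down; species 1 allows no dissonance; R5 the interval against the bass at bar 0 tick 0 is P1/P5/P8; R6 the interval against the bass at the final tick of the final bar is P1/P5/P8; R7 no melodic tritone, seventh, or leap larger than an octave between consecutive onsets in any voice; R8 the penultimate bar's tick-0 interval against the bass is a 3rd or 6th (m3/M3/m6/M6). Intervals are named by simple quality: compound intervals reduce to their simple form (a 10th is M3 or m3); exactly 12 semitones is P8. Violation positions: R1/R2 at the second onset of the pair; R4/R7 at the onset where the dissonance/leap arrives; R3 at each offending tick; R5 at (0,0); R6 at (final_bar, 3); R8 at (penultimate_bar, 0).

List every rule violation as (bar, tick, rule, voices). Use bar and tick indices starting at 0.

(5, 0, R4, (0, 1))
(7, 0, R4, (0, 1))
(8, 0, R3, (0, 1))
(8, 0, R4, (0, 1))
(8, 0, R8, (0, 1))
(8, 1, R3, (0, 1))
(8, 2, R7, (1,))

bar 0: v0=D3 v1=D4 downbeat P8
bar 1: v0=E3 v1=B3 downbeat P5
bar 2: v0=C3 v1=G3 downbeat P5
bar 3: v0=B2 v1=G3 downbeat m6
bar 4: v0=D3 v1=G3 downbeat P4
bar 5: v0=C3 v1=F3 downbeat P4
bar 6: v0=A2 v1=A3 downbeat P8
bar 7: v0=B2 v1=C3 downbeat m2
bar 8: v0=E3 v1=D3 downbeat M2
bar 9: v0=D3 v1=D4 downbeat P8
  -> R4 @ bar 5 tick 0 v(0, 1): C3/F3 P4 untreated
  -> R4 @ bar 7 tick 0 v(0, 1): B2/C3 m2 untreated
  -> R3 @ bar 8 tick 0 v(0, 1): E3 above D3
  -> R4 @ bar 8 tick 0 v(0, 1): E3/D3 M2 untreated
  -> R8 @ bar 8 tick 0 v(0, 1): penult M2 not 3rd/6th
  -> R3 @ bar 8 tick 1 v(0, 1): E3 above D3
  -> R7 @ bar 8 tick 2 v(1,): D3->C4 leap 10st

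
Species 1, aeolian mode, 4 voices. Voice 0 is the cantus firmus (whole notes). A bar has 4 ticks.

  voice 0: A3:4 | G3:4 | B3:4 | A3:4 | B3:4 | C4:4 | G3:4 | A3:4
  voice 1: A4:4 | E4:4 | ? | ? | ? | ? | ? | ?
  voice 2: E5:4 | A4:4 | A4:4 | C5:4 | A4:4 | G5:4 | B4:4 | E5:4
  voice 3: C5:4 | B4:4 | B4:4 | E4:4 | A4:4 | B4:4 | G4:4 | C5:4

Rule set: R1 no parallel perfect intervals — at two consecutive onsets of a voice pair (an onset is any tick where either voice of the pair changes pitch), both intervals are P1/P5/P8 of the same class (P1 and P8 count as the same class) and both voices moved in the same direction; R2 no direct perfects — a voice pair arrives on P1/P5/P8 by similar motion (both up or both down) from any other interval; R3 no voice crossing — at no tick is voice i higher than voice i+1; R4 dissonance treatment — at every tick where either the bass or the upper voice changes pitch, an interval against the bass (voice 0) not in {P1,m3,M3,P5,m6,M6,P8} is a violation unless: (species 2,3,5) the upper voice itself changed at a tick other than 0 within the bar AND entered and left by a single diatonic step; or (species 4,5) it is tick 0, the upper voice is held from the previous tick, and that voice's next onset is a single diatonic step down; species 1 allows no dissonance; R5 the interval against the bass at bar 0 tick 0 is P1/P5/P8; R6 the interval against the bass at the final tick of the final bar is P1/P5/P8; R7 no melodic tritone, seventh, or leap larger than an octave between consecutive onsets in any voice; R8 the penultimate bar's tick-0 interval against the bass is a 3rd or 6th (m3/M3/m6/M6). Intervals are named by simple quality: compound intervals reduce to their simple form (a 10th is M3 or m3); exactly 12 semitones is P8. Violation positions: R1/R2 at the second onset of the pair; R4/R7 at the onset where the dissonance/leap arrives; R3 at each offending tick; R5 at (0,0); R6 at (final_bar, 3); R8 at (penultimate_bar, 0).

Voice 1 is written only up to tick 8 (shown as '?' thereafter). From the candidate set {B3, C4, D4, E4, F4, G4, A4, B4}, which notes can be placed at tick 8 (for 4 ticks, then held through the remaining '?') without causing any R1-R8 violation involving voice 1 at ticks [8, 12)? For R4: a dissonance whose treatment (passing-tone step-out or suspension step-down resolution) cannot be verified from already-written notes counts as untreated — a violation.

B3: legal
C4: violates R4
D4: legal
E4: violates R4
F4: violates R4
G4: legal
A4: violates R4
B4: violates R2,R3

{B3, D4, G4}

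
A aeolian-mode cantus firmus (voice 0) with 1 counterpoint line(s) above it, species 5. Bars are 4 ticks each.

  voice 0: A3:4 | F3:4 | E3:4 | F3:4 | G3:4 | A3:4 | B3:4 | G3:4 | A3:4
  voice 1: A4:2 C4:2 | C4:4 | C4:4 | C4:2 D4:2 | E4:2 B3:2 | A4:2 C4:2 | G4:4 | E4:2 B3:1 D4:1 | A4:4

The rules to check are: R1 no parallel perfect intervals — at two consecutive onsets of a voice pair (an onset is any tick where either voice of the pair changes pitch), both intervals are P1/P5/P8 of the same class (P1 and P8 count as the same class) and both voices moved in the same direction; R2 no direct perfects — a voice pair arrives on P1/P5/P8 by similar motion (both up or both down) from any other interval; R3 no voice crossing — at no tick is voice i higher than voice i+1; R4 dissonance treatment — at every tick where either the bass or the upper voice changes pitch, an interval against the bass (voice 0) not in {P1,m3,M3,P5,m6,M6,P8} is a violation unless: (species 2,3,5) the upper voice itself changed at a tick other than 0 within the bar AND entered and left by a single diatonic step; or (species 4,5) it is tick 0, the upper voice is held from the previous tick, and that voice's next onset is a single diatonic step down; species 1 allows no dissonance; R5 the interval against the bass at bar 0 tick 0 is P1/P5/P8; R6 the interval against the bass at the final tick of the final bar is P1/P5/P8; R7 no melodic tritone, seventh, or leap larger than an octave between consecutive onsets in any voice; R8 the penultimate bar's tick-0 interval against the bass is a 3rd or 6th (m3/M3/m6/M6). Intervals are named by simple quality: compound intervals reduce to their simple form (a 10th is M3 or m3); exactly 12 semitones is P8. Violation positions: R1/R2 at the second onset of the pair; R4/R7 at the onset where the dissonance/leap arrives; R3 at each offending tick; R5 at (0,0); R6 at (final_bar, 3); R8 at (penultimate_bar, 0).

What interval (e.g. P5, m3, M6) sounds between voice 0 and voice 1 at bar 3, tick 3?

voice 0=F3 voice 1=D4 -> M6

M6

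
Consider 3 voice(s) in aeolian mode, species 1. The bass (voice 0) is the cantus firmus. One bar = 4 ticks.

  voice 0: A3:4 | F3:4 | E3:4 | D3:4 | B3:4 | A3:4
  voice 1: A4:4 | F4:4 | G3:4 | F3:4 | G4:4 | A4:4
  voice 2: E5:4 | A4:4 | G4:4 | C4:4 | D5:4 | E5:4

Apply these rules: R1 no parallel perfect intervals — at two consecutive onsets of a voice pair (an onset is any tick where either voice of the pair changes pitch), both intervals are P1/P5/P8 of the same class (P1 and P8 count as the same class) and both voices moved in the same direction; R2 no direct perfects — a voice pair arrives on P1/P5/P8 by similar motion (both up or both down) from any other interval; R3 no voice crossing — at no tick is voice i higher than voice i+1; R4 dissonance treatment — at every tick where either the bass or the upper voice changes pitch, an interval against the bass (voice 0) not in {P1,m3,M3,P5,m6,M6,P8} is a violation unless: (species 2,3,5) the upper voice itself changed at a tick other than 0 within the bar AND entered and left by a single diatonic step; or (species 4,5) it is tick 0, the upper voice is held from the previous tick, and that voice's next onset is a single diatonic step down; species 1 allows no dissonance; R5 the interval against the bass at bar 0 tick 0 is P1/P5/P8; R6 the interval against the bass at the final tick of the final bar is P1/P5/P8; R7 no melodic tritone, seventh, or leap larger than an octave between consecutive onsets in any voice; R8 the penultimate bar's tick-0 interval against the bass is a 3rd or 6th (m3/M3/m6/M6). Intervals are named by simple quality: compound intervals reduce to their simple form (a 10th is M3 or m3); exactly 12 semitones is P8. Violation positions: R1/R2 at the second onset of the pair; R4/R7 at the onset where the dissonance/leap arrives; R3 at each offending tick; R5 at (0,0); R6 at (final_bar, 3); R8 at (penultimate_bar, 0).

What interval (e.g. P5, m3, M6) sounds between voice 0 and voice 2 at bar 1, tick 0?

voice 0=F3 voice 2=A4 -> M3

M3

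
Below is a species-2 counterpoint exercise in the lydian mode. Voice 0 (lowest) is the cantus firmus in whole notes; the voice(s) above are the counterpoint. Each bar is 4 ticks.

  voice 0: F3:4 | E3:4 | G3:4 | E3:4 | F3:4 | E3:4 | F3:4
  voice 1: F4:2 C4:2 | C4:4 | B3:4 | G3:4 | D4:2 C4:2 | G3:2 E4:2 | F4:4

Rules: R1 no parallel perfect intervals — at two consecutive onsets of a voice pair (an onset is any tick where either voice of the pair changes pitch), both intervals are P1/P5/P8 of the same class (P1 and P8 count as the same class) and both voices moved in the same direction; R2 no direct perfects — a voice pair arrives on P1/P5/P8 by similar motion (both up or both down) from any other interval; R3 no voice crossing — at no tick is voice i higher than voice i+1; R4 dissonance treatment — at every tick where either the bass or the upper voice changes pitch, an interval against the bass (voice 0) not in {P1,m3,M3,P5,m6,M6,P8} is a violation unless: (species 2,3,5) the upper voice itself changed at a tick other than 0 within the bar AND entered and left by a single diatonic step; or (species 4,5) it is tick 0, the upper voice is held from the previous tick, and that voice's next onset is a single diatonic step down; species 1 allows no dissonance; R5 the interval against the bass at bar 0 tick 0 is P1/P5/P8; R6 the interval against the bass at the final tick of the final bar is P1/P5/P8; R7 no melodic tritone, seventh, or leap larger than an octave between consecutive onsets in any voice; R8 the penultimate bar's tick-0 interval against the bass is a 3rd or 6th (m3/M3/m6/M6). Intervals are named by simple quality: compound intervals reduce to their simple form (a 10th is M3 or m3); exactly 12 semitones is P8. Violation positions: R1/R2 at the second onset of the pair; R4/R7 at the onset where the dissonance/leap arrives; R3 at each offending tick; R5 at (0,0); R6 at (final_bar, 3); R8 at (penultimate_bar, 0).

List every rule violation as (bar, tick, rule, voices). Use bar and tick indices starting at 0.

(6, 0, R1, (0, 1))

bar 0: v0=F3 v1=F4 downbeat P8
bar 1: v0=E3 v1=C4 downbeat m6
bar 2: v0=G3 v1=B3 downbeat M3
bar 3: v0=E3 v1=G3 downbeat m3
bar 4: v0=F3 v1=D4 downbeat M6
bar 5: v0=E3 v1=G3 downbeat m3
bar 6: v0=F3 v1=F4 downbeat P8
  -> R1 @ bar 6 tick 0 v(0, 1): E3/E4 P8 -> F3/F4 P8 similar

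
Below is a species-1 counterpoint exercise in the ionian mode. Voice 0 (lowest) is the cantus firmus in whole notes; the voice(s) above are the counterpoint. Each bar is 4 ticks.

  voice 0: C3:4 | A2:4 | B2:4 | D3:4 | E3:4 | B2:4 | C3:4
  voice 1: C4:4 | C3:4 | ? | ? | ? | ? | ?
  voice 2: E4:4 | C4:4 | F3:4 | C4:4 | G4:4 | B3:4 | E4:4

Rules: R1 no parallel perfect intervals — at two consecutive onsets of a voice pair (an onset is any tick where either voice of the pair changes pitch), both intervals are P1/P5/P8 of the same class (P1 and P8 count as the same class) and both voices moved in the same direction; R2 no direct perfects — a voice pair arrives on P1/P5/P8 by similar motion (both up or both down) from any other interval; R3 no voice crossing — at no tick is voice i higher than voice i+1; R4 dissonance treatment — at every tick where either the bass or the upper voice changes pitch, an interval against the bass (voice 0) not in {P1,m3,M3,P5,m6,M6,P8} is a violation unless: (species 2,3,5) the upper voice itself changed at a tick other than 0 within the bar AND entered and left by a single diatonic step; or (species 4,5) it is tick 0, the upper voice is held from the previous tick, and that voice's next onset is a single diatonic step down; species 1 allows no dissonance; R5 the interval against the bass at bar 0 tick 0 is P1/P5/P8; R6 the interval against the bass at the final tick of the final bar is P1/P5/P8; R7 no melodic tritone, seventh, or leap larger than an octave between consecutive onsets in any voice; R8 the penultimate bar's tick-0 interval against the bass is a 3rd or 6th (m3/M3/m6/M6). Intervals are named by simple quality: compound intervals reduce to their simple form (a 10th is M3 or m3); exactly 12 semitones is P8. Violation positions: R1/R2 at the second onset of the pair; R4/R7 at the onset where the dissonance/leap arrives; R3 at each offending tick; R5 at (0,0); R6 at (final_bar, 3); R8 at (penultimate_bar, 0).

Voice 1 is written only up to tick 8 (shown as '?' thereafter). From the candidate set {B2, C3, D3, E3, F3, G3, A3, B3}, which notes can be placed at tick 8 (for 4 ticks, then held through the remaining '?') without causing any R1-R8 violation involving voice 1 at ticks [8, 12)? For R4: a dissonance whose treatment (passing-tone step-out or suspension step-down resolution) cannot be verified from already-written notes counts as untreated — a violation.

B2: legal
C3: violates R4
D3: legal
E3: violates R4
F3: violates R4
G3: violates R3
A3: violates R3,R4
B3: violates R2,R3,R7

{B2, D3}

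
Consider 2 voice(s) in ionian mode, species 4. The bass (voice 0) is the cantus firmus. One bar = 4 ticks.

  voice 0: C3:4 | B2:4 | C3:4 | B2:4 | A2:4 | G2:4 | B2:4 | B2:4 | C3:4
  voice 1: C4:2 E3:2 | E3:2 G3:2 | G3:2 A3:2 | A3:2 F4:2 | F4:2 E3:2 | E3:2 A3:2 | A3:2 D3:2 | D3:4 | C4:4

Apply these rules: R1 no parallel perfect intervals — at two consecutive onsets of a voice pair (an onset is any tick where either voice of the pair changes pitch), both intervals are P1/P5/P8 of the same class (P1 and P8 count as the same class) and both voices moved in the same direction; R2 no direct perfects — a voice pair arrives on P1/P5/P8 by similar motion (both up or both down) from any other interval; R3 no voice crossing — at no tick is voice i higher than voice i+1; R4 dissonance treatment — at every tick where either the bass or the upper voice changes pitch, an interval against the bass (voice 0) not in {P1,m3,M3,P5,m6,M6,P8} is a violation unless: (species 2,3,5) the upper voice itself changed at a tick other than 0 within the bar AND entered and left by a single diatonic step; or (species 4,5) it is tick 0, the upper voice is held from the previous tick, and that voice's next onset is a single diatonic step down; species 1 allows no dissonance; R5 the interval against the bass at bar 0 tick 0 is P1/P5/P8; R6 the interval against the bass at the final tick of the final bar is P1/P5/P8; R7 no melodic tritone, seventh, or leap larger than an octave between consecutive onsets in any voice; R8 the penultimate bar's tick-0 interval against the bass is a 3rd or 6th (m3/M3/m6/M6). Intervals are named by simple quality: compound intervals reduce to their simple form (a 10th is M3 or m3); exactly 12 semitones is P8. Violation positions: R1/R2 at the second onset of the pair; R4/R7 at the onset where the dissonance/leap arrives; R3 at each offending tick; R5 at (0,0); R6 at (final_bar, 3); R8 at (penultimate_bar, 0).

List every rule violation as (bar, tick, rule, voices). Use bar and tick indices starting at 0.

bar 0: v0=C3 v1=C4 downbeat P8
bar 1: v0=B2 v1=E3 downbeat P4
bar 2: v0=C3 v1=G3 downbeat P5
bar 3: v0=B2 v1=A3 downbeat m7
bar 4: v0=A2 v1=F4 downbeat m6
bar 5: v0=G2 v1=E3 downbeat M6
bar 6: v0=B2 v1=A3 downbeat m7
bar 7: v0=B2 v1=D3 downbeat m3
bar 8: v0=C3 v1=C4 downbeat P8
  -> R4 @ bar 1 tick 0 v(0, 1): B2/E3 P4 untreated
  -> R4 @ bar 3 tick 0 v(0, 1): B2/A3 m7 untreated
  -> R4 @ bar 3 tick 2 v(0, 1): B2/F4 TT untreated
  -> R7 @ bar 4 tick 2 v(1,): F4->E3 leap 13st
  -> R4 @ bar 5 tick 2 v(0, 1): G2/A3 M2 untreated
  -> R4 @ bar 6 tick 0 v(0, 1): B2/A3 m7 untreated
  -> R2 @ bar 8 tick 0 v(0, 1): B2/D3 m3 -> C3/C4 P8 similar
  -> R7 @ bar 8 tick 0 v(1,): D3->C4 leap 10st

(1, 0, R4, (0, 1))
(3, 0, R4, (0, 1))
(3, 2, R4, (0, 1))
(4, 2, R7, (1,))
(5, 2, R4, (0, 1))
(6, 0, R4, (0, 1))
(8, 0, R2, (0, 1))
(8, 0, R7, (1,))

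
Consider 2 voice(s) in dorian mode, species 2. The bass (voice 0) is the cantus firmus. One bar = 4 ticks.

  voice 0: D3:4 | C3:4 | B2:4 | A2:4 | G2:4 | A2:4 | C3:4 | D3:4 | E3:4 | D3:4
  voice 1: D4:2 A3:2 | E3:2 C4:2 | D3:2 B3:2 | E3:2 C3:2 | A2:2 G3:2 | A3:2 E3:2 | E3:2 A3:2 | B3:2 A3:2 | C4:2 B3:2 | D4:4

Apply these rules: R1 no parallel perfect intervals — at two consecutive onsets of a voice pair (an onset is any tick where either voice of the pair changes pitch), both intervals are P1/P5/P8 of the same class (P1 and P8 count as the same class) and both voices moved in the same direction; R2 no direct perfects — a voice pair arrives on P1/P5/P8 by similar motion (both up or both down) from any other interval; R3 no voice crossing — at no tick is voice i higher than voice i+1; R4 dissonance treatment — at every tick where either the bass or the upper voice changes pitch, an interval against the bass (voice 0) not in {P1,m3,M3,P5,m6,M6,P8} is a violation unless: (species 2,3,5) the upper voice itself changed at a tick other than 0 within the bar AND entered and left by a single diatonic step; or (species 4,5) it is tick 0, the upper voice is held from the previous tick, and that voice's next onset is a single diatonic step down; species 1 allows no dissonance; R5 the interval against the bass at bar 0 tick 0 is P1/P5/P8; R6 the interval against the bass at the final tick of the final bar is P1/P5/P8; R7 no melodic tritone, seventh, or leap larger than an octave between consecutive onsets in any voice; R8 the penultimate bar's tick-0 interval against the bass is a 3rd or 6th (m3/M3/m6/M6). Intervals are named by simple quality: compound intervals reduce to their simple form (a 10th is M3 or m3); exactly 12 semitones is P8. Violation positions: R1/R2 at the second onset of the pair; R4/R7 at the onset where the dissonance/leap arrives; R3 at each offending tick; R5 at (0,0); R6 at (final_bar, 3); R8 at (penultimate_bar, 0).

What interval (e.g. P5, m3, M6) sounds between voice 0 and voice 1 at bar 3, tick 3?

voice 0=A2 voice 1=C3 -> m3

m3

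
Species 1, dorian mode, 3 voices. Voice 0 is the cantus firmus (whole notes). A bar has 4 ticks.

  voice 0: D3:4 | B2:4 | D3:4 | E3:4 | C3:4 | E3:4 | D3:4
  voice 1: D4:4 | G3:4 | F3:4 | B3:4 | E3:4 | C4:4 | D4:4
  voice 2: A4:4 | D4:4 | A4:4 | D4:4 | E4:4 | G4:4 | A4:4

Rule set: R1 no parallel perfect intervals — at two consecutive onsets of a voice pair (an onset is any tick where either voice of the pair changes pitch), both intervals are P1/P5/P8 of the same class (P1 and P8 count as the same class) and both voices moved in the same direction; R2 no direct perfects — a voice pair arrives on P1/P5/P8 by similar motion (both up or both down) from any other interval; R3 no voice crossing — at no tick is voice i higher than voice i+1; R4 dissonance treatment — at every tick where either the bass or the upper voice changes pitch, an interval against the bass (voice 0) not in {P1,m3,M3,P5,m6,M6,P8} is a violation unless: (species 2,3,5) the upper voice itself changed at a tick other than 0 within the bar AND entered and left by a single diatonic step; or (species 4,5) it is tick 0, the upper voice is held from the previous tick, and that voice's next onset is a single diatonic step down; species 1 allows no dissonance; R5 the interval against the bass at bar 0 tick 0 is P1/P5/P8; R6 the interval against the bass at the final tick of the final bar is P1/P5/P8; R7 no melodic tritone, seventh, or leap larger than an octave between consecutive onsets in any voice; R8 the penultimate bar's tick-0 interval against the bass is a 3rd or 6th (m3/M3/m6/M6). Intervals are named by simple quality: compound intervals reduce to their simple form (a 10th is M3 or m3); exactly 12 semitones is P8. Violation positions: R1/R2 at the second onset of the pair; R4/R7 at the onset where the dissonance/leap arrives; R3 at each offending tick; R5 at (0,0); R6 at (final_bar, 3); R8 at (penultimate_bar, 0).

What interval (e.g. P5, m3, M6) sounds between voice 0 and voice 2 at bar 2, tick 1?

P5

voice 0=D3 voice 2=A4 -> P5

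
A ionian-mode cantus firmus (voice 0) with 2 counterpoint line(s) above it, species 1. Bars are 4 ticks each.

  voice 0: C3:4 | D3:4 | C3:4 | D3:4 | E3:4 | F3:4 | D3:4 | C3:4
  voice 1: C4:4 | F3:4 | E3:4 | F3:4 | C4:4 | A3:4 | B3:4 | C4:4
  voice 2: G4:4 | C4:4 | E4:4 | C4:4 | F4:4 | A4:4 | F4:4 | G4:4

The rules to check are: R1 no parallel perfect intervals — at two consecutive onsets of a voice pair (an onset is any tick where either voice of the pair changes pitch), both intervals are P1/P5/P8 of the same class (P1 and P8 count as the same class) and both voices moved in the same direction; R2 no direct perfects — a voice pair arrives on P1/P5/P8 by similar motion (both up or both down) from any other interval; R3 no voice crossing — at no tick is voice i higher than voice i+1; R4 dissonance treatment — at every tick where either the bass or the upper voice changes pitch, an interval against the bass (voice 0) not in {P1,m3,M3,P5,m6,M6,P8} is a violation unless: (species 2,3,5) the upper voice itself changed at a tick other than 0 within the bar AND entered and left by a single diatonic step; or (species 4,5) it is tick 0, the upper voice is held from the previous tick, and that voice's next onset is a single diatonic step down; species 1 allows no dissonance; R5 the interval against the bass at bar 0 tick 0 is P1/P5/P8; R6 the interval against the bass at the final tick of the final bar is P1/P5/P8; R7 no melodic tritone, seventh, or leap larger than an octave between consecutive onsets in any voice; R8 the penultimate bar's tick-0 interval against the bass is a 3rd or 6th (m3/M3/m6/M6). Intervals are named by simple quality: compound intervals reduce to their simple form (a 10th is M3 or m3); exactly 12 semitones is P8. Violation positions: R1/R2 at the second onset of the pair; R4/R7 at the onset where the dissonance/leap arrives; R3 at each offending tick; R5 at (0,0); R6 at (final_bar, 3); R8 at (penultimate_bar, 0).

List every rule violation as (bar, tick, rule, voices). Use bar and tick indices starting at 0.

(1, 0, R1, (1, 2))
(1, 0, R4, (0, 2))
(3, 0, R4, (0, 2))
(4, 0, R4, (0, 2))
(7, 0, R2, (1, 2))

bar 0: v0=C3 v1=C4 v2=G4 downbeat P5
bar 1: v0=D3 v1=F3 v2=C4 downbeat m7
bar 2: v0=C3 v1=E3 v2=E4 downbeat M3
bar 3: v0=D3 v1=F3 v2=C4 downbeat m7
bar 4: v0=E3 v1=C4 v2=F4 downbeat m2
bar 5: v0=F3 v1=A3 v2=A4 downbeat M3
bar 6: v0=D3 v1=B3 v2=F4 downbeat m3
bar 7: v0=C3 v1=C4 v2=G4 downbeat P5
  -> R1 @ bar 1 tick 0 v(1, 2): C4/G4 P5 -> F3/C4 P5 similar
  -> R4 @ bar 1 tick 0 v(0, 2): D3/C4 m7 untreated
  -> R4 @ bar 3 tick 0 v(0, 2): D3/C4 m7 untreated
  -> R4 @ bar 4 tick 0 v(0, 2): E3/F4 m2 untreated
  -> R2 @ bar 7 tick 0 v(1, 2): B3/F4 TT -> C4/G4 P5 similar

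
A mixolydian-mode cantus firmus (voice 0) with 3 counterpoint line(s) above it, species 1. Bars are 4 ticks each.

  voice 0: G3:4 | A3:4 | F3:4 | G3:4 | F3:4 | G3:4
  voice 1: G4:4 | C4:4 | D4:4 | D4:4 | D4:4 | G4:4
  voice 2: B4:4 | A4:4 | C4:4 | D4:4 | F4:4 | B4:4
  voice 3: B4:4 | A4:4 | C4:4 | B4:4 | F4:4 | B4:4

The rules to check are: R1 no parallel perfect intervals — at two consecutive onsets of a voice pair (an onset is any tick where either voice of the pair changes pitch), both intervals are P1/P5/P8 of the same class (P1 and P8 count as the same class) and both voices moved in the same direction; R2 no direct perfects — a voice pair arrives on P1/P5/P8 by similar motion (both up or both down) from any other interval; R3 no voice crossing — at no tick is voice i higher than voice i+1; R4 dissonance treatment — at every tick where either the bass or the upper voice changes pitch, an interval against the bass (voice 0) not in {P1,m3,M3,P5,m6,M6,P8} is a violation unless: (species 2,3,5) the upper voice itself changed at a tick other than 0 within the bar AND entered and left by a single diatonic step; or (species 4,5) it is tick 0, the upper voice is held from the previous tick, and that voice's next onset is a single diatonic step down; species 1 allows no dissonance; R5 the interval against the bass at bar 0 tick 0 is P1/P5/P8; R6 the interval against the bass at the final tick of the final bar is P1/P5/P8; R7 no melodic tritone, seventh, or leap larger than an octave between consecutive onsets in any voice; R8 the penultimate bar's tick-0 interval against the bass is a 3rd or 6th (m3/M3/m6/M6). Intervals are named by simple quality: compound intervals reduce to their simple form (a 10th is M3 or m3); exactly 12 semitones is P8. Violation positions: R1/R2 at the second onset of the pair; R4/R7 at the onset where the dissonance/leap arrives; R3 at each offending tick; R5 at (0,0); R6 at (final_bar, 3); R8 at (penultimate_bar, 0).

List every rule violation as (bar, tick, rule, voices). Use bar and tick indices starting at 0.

bar 0: v0=G3 v1=G4 v2=B4 v3=B4 downbeat M3
bar 1: v0=A3 v1=C4 v2=A4 v3=A4 downbeat P8
bar 2: v0=F3 v1=D4 v2=C4 v3=C4 downbeat P5
bar 3: v0=G3 v1=D4 v2=D4 v3=B4 downbeat M3
bar 4: v0=F3 v1=D4 v2=F4 v3=F4 downbeat P8
bar 5: v0=G3 v1=G4 v2=B4 v3=B4 downbeat M3
  -> R5 @ bar 0 tick 0 v(0, 2): opens on M3
  -> R5 @ bar 0 tick 0 v(0, 3): opens on M3
  -> R1 @ bar 1 tick 0 v(2, 3): B4/B4 P1 -> A4/A4 P1 similar
  -> R1 @ bar 2 tick 0 v(2, 3): A4/A4 P1 -> C4/C4 P1 similar
  -> R2 @ bar 2 tick 0 v(0, 2): A3/A4 P8 -> F3/C4 P5 similar
  -> R2 @ bar 2 tick 0 v(0, 3): A3/A4 P8 -> F3/C4 P5 similar
  -> R3 @ bar 2 tick 0 v(1, 2): D4 above C4
  -> R3 @ bar 2 tick 1 v(1, 2): D4 above C4
  -> R3 @ bar 2 tick 2 v(1, 2): D4 above C4
  -> R3 @ bar 2 tick 3 v(1, 2): D4 above C4
  -> R1 @ bar 3 tick 0 v(0, 2): F3/C4 P5 -> G3/D4 P5 similar
  -> R7 @ bar 3 tick 0 v(3,): C4->B4 leap 11st
  -> R2 @ bar 4 tick 0 v(0, 3): G3/B4 M3 -> F3/F4 P8 similar
  -> R7 @ bar 4 tick 0 v(3,): B4->F4 leap 6st
  -> R8 @ bar 4 tick 0 v(0, 2): penult P8 not 3rd/6th
  -> R8 @ bar 4 tick 0 v(0, 3): penult P8 not 3rd/6th
  -> R1 @ bar 5 tick 0 v(2, 3): F4/F4 P1 -> B4/B4 P1 similar
  -> R2 @ bar 5 tick 0 v(0, 1): F3/D4 M6 -> G3/G4 P8 similar
  -> R7 @ bar 5 tick 0 v(2,): F4->B4 leap 6st
  -> R7 @ bar 5 tick 0 v(3,): F4->B4 leap 6st
  -> R6 @ bar 5 tick 3 v(0, 2): closes on M3
  -> R6 @ bar 5 tick 3 v(0, 3): closes on M3

(0, 0, R5, (0, 2))
(0, 0, R5, (0, 3))
(1, 0, R1, (2, 3))
(2, 0, R1, (2, 3))
(2, 0, R2, (0, 2))
(2, 0, R2, (0, 3))
(2, 0, R3, (1, 2))
(2, 1, R3, (1, 2))
(2, 2, R3, (1, 2))
(2, 3, R3, (1, 2))
(3, 0, R1, (0, 2))
(3, 0, R7, (3,))
(4, 0, R2, (0, 3))
(4, 0, R7, (3,))
(4, 0, R8, (0, 2))
(4, 0, R8, (0, 3))
(5, 0, R1, (2, 3))
(5, 0, R2, (0, 1))
(5, 0, R7, (2,))
(5, 0, R7, (3,))
(5, 3, R6, (0, 2))
(5, 3, R6, (0, 3))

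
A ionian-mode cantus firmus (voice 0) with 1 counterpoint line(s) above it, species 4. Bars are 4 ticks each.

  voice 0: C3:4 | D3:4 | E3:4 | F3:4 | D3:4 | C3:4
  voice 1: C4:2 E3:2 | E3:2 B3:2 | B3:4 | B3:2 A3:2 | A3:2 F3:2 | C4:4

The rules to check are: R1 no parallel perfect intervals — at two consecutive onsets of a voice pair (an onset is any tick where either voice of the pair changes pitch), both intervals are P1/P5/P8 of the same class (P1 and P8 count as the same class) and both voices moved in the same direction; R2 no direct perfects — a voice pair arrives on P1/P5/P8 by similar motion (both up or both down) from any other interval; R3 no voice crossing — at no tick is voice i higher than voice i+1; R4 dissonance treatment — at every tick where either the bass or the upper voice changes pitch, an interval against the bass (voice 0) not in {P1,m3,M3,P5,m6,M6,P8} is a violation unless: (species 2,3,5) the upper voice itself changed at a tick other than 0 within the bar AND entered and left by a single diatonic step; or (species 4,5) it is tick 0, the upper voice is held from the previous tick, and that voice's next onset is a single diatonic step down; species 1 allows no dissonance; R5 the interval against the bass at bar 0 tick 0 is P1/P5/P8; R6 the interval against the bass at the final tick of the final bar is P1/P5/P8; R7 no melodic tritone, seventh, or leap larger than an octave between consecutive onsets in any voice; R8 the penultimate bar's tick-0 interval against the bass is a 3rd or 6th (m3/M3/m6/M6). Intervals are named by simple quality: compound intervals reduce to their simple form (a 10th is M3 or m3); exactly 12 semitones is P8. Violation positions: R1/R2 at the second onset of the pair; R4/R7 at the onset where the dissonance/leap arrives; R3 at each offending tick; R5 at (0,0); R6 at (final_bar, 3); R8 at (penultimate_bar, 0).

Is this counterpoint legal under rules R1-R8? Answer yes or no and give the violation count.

bar 0: v0=C3 v1=C4 (P8)
bar 1: v0=D3 v1=E3 (M2)
bar 2: v0=E3 v1=B3 (P5)
bar 3: v0=F3 v1=B3 (TT)
bar 4: v0=D3 v1=A3 (P5)
bar 5: v0=C3 v1=C4 (P8)
  R4 @ bar1.0: D3/E3 M2 untreated
  R8 @ bar4.0: penult P5 not 3rd/6th

No (2 violations)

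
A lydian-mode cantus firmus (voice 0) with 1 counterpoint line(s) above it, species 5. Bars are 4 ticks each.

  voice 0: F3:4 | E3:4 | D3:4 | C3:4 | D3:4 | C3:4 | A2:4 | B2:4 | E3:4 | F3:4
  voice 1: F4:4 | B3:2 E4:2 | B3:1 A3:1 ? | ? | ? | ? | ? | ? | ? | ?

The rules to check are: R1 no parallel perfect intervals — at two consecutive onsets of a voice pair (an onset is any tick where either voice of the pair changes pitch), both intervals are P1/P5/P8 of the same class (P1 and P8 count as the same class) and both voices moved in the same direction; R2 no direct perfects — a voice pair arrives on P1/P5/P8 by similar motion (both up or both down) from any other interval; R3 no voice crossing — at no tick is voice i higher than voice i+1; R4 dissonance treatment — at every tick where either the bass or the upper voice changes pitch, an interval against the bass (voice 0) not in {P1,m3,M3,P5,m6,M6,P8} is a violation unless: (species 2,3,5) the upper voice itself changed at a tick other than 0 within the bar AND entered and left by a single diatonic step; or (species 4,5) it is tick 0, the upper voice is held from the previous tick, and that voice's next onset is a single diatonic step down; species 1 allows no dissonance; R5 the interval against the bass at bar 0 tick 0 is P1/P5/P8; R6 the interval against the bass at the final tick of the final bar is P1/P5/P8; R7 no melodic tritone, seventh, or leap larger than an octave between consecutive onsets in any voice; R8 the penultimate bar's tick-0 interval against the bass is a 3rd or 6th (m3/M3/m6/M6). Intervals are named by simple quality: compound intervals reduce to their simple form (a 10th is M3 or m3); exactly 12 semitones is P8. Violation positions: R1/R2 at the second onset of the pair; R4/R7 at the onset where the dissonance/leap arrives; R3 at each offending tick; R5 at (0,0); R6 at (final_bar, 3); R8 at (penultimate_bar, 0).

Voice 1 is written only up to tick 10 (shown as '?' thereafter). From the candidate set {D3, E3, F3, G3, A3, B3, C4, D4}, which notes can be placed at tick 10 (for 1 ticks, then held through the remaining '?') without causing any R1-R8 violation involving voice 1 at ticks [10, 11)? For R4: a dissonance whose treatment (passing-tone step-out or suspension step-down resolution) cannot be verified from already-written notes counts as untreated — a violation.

{A3, B3, D3, D4, F3}

D3: legal
E3: violates R4
F3: legal
G3: violates R4
A3: legal
B3: legal
C4: violates R4
D4: legal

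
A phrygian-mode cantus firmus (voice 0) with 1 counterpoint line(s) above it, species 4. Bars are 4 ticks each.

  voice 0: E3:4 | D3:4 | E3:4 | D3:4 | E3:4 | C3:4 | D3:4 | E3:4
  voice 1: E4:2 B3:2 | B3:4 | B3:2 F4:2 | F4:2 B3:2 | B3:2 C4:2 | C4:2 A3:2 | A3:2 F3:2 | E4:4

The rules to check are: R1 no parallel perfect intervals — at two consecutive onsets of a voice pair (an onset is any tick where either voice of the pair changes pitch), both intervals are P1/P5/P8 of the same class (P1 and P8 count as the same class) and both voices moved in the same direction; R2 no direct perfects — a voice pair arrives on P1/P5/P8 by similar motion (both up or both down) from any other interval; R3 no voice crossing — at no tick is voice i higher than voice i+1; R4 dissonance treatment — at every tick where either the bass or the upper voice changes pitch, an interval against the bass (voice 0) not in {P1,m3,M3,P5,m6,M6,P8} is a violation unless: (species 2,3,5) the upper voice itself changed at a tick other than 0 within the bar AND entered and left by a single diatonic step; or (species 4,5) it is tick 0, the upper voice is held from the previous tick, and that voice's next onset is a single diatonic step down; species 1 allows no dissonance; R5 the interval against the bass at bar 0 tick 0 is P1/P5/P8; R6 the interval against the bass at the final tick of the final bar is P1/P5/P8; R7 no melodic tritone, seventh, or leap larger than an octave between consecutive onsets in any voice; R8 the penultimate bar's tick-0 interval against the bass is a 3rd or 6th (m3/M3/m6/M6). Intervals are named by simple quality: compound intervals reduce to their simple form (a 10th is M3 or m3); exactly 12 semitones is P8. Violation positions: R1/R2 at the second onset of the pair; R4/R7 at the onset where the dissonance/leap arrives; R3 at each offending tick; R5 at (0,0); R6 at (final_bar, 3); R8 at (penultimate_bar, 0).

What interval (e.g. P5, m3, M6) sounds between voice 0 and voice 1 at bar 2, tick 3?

m2

voice 0=E3 voice 1=F4 -> m2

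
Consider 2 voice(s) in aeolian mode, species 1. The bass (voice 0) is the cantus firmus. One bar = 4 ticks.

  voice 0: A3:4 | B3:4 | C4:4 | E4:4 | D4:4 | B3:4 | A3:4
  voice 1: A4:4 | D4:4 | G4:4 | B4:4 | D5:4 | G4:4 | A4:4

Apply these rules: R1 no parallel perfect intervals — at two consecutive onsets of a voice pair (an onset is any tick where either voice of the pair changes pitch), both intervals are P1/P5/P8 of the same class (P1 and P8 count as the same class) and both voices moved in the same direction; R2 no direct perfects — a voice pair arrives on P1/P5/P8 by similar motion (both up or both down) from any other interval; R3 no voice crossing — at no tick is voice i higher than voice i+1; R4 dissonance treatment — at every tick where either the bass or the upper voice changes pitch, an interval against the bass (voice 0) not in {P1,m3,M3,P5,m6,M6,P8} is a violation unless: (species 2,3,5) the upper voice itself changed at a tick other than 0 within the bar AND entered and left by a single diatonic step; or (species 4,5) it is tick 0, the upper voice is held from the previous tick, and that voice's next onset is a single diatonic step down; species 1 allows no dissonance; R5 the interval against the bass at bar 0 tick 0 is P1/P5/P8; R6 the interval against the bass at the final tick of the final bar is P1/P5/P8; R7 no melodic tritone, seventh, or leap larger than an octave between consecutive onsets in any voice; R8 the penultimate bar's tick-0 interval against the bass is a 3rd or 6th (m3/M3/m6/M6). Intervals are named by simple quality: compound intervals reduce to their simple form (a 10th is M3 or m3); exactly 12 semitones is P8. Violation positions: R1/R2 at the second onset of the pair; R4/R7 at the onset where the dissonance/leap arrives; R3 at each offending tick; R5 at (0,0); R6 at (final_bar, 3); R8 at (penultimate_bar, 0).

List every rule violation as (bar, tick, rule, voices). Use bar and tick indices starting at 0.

(2, 0, R2, (0, 1))
(3, 0, R1, (0, 1))

bar 0: v0=A3 v1=A4 downbeat P8
bar 1: v0=B3 v1=D4 downbeat m3
bar 2: v0=C4 v1=G4 downbeat P5
bar 3: v0=E4 v1=B4 downbeat P5
bar 4: v0=D4 v1=D5 downbeat P8
bar 5: v0=B3 v1=G4 downbeat m6
bar 6: v0=A3 v1=A4 downbeat P8
  -> R2 @ bar 2 tick 0 v(0, 1): B3/D4 m3 -> C4/G4 P5 similar
  -> R1 @ bar 3 tick 0 v(0, 1): C4/G4 P5 -> E4/B4 P5 similar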